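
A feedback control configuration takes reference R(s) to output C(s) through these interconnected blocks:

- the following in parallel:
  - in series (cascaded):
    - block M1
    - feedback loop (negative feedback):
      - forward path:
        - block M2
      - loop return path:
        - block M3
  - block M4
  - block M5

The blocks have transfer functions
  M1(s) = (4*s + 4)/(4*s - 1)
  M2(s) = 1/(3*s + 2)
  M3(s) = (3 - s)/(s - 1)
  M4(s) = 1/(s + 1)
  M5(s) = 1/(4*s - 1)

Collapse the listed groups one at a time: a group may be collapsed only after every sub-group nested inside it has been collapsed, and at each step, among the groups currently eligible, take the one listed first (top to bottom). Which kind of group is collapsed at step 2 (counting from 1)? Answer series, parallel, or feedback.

Step 1 - collapse the loop (M2 forward, M3 return)
Step 2 - multiply M1, [M2/(1+M2*M3)] (series)
Step 3 - reduce the parallel group (M1*[M2/(1+M2*M3)]), M4, M5
The group at step 2 is a series group.

Therefore the answer is series.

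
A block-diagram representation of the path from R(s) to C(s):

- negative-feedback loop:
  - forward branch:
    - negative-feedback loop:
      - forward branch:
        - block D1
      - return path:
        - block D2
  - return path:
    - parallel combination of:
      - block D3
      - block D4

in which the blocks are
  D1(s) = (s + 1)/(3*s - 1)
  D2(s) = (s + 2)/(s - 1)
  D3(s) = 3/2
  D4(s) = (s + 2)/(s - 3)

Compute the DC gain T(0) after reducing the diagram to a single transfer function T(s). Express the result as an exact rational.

The answer is -6/13.

Reasoning:
(1) reduce the feedback loop with forward D1 and return D2; result (s^2 - 1)/(4*s^2 - s + 3)
(2) reduce the parallel group D3, D4; result (5*s - 5)/(2*s - 6)
(3) feedback reduction of [D1/(1+D1*D2)], (D3+D4); result (2*s^3 - 6*s^2 - 2*s + 6)/(13*s^3 - 31*s^2 + 7*s - 13)
The step-3 result is T(s). Setting s = 0: T(0) = 6/(-13) = -6/13.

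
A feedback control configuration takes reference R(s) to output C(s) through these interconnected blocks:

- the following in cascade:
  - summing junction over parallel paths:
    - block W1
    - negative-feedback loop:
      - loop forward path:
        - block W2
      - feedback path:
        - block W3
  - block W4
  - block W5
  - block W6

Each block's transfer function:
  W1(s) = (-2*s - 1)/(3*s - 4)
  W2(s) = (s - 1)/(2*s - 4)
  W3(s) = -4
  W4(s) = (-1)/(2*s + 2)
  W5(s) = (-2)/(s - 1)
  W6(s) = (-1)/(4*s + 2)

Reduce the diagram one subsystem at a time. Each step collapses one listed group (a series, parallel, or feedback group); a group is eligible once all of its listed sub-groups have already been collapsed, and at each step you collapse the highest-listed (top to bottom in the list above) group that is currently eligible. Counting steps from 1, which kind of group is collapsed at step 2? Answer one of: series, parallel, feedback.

1. collapse the loop (W2 forward, W3 return)
2. sum the parallel branches W1, [W2/(1+W2*W3)]
3. reduce the series chain (W1+[W2/(1+W2*W3)]), W4, W5, W6
Step 2: parallel.

Answer: parallel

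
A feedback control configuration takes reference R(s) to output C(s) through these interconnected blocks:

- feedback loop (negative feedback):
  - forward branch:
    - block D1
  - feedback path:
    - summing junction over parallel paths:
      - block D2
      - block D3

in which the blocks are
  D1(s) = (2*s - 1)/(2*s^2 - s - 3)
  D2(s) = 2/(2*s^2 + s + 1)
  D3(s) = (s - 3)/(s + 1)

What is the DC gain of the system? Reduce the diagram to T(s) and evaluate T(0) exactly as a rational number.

Answer: 1/2

Working:
(1) sum the parallel branches D2, D3 = (2*s^3 - 5*s^2 - 1)/(2*s^3 + 3*s^2 + 2*s + 1)
(2) collapse the loop (D1 forward, (D2+D3) return) = (4*s^4 + 4*s^3 + s^2 - 1)/(4*s^5 + 8*s^4 - 17*s^3 - 4*s^2 - 9*s - 2)
The step-2 result is T(s). Setting s = 0: T(0) = -1/(-2) = 1/2.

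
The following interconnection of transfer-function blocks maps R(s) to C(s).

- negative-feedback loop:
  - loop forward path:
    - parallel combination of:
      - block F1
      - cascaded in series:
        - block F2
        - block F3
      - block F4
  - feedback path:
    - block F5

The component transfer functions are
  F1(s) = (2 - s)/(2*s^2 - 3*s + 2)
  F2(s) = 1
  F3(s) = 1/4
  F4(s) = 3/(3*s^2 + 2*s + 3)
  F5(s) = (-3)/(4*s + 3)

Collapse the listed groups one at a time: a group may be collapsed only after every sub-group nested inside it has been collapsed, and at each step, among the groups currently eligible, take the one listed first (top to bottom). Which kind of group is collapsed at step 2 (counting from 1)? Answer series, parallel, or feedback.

The answer is parallel.

Reasoning:
Step 1 - combine F2, F3 in series
Step 2 - parallel reduction of F1, (F2*F3), F4
Step 3 - close the feedback loop around (F1+(F2*F3)+F4), F5
At step 2 the group reduced is parallel.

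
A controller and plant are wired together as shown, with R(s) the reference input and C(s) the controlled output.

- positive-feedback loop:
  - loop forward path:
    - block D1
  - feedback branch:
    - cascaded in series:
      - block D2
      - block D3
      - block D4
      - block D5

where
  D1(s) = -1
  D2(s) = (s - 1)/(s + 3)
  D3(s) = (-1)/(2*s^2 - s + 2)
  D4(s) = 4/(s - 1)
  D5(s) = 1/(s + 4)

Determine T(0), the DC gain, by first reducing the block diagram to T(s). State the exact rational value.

1. combine D2, D3, D4, D5 in series -> (-4)/(2*s^4 + 13*s^3 + 19*s^2 + 2*s + 24)
2. collapse the loop (D1 forward, (D2*D3*D4*D5) return) -> (-2*s^4 - 13*s^3 - 19*s^2 - 2*s - 24)/(2*s^4 + 13*s^3 + 19*s^2 + 2*s + 20)
Evaluating the step-2 result (the overall T(s)) at s = 0 gives T(0) = -24/20 = -6/5.

Final answer: -6/5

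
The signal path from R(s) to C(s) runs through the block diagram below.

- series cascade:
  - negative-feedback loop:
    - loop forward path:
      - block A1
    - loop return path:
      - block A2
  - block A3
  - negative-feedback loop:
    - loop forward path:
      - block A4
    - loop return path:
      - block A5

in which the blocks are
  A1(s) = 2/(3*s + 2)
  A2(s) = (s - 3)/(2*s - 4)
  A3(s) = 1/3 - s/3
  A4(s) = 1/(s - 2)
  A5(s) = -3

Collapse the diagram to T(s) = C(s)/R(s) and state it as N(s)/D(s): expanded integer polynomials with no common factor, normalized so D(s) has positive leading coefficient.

1. apply the feedback formula to A1, A2 -> (2*s - 4)/(3*s^2 - 3*s - 7)
2. apply the feedback formula to A4, A5 -> 1/(s - 5)
3. multiply [A1/(1+A1*A2)], A3, [A4/(1+A4*A5)] (series), which is the overall transfer function T(s) = C(s)/R(s) in lowest terms

Final answer: (-2*s^2 + 6*s - 4)/(9*s^3 - 54*s^2 + 24*s + 105)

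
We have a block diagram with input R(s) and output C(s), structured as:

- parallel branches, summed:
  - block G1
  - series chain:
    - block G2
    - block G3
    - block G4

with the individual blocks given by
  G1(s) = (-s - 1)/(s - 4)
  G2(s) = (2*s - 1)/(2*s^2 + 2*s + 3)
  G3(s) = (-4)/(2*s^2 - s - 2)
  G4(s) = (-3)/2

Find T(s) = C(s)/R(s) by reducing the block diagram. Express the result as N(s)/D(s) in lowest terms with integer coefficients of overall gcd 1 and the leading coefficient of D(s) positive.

Answer: (-4*s^5 - 6*s^4 - 2*s^3 + 19*s^2 - 41*s + 30)/(4*s^5 - 14*s^4 - 8*s^3 - 7*s^2 + 22*s + 24)

Working:
Step 1: reduce the series chain G2, G3, G4, giving (12*s - 6)/(4*s^4 + 2*s^3 - 7*s - 6)
Step 2: reduce the parallel group G1, (G2*G3*G4); the result is T(s) itself (integer coefficients, no common factor, positive leading denominator coefficient)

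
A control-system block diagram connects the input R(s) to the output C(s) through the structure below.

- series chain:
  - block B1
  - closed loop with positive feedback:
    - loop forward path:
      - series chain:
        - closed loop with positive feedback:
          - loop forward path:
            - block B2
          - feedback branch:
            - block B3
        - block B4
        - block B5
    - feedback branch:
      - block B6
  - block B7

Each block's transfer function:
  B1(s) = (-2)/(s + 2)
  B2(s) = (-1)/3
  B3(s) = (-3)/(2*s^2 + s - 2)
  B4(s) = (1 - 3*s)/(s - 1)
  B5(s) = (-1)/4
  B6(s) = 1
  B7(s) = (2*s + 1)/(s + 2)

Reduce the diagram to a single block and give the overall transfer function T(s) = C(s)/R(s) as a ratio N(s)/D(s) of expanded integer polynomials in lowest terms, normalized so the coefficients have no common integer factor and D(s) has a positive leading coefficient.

The answer is (24*s^4 + 16*s^3 - 26*s^2 - 6*s + 4)/(30*s^5 + 109*s^4 + 21*s^3 - 226*s^2 - 68*s + 152).

Reasoning:
[1] feedback reduction of B2, B3, giving (-2*s^2 - s + 2)/(6*s^2 + 3*s - 9)
[2] combine [B2/(1-B2*B3)], B4, B5 in series, giving (-6*s^3 - s^2 + 7*s - 2)/(24*s^3 - 12*s^2 - 48*s + 36)
[3] reduce the feedback loop with forward ([B2/(1-B2*B3)]*B4*B5) and return B6, giving (-6*s^3 - s^2 + 7*s - 2)/(30*s^3 - 11*s^2 - 55*s + 38)
[4] series reduction of B1, [([B2/(1-B2*B3)]*B4*B5)/(1-([B2/(1-B2*B3)]*B4*B5)*B6)], B7; the result is T(s) itself (integer coefficients, no common factor, positive leading denominator coefficient)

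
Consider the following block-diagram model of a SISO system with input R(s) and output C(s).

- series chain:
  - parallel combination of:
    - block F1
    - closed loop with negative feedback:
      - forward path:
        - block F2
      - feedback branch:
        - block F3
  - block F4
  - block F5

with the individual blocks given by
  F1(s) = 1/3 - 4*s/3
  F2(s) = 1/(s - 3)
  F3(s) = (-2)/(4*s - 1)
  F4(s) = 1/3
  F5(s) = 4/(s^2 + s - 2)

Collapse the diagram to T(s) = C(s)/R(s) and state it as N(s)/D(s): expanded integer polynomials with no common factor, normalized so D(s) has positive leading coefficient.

Step 1. reduce the feedback loop with forward F2 and return F3; result (4*s - 1)/(4*s^2 - 13*s + 1)
Step 2. sum the parallel branches F1, [F2/(1+F2*F3)]; result (-16*s^3 + 56*s^2 - 5*s - 2)/(12*s^2 - 39*s + 3)
Step 3. combine (F1+[F2/(1+F2*F3)]), F4, F5 in series; the result is T(s) itself (integer coefficients, no common factor, positive leading denominator coefficient)

Answer: (-64*s^3 + 224*s^2 - 20*s - 8)/(36*s^4 - 81*s^3 - 180*s^2 + 243*s - 18)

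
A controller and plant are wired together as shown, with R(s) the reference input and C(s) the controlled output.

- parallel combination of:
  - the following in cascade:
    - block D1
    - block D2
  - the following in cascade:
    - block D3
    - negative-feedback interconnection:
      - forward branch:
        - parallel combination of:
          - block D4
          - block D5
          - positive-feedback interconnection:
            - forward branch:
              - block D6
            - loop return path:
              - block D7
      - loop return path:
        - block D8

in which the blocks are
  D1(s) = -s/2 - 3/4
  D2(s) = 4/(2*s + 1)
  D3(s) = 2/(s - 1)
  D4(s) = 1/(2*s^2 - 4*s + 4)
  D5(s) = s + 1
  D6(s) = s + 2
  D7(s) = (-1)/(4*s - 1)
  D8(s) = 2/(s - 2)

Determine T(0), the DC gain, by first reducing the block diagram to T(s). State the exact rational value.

Answer: -15/7

Working:
Step 1 - series reduction of D1, D2: (-2*s - 3)/(2*s + 1)
Step 2 - feedback reduction of D6, D7: (4*s^2 + 7*s - 2)/(5*s + 1)
Step 3 - sum the parallel branches D4, D5, [D6/(1-D6*D7)]: (18*s^4 - 10*s^3 - 18*s^2 + 61*s - 3)/(10*s^3 - 18*s^2 + 16*s + 4)
Step 4 - feedback reduction of (D4+D5+[D6/(1-D6*D7)]), D8: (18*s^5 - 46*s^4 + 2*s^3 + 97*s^2 - 125*s + 6)/(46*s^4 - 58*s^3 + 16*s^2 + 94*s - 14)
Step 5 - reduce the series chain D3, [(D4+D5+[D6/(1-D6*D7)])/(1+(D4+D5+[D6/(1-D6*D7)])*D8)]: (18*s^5 - 46*s^4 + 2*s^3 + 97*s^2 - 125*s + 6)/(23*s^5 - 52*s^4 + 37*s^3 + 39*s^2 - 54*s + 7)
Step 6 - add (D1*D2), (D3*[(D4+D5+[D6/(1-D6*D7)])/(1+(D4+D5+[D6/(1-D6*D7)])*D8)]) (parallel): (-10*s^6 - 39*s^5 + 40*s^4 + 7*s^3 - 162*s^2 + 35*s - 15)/(46*s^6 - 81*s^5 + 22*s^4 + 115*s^3 - 69*s^2 - 40*s + 7)
Evaluating the step-6 result (the overall T(s)) at s = 0 gives T(0) = -15/7.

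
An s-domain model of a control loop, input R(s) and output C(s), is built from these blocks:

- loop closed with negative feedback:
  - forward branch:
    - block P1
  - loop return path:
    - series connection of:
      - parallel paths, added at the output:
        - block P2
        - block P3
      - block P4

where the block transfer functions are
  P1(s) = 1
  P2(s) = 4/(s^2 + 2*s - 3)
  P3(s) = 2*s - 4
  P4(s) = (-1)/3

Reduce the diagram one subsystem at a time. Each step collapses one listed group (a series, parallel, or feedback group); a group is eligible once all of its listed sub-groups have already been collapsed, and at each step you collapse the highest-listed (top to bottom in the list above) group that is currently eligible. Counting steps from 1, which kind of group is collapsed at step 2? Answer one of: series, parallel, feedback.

Step 1. sum the parallel branches P2, P3
Step 2. multiply (P2+P3), P4 (series)
Step 3. reduce the feedback loop with forward P1 and return ((P2+P3)*P4)
At step 2 the group reduced is series.

Final answer: series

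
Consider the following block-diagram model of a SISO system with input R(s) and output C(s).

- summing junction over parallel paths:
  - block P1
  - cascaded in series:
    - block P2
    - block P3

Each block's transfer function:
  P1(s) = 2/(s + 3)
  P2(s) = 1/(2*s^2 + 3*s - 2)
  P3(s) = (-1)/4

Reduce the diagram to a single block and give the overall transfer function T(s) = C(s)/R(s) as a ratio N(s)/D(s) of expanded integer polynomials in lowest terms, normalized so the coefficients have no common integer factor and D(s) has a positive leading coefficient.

Step 1. multiply P2, P3 (series): (-1)/(8*s^2 + 12*s - 8)
Step 2. add P1, (P2*P3) (parallel): this yields T(s), and no further normalization is needed

Hence the answer: (16*s^2 + 23*s - 19)/(8*s^3 + 36*s^2 + 28*s - 24)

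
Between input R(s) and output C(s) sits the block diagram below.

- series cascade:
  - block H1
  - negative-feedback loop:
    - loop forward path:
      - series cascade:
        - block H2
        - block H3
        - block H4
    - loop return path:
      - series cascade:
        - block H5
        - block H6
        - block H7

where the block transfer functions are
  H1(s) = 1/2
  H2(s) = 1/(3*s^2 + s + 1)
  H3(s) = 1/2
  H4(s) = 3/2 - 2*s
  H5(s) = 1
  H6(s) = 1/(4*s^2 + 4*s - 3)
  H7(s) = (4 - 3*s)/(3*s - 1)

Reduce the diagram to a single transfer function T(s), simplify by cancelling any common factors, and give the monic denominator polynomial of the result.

The answer is s^5 + s^4 - 19*s^3/36 + 7*s^2/36 - 65*s/144 + 1/6.

Reasoning:
Step 1. series reduction of H2, H3, H4 gives (3 - 4*s)/(12*s^2 + 4*s + 4)
Step 2. reduce the series chain H5, H6, H7 gives (4 - 3*s)/(12*s^3 + 8*s^2 - 13*s + 3)
Step 3. reduce the feedback loop with forward (H2*H3*H4) and return (H5*H6*H7) gives (-48*s^4 + 4*s^3 + 76*s^2 - 51*s + 9)/(144*s^5 + 144*s^4 - 76*s^3 + 28*s^2 - 65*s + 24)
Step 4. multiply H1, [(H2*H3*H4)/(1+(H2*H3*H4)*(H5*H6*H7))] (series) gives (-48*s^4 + 4*s^3 + 76*s^2 - 51*s + 9)/(288*s^5 + 288*s^4 - 152*s^3 + 56*s^2 - 130*s + 48)
No further cancellation is possible in the step-4 result, so that is T(s). Its denominator becomes monic after dividing by the leading coefficient 288.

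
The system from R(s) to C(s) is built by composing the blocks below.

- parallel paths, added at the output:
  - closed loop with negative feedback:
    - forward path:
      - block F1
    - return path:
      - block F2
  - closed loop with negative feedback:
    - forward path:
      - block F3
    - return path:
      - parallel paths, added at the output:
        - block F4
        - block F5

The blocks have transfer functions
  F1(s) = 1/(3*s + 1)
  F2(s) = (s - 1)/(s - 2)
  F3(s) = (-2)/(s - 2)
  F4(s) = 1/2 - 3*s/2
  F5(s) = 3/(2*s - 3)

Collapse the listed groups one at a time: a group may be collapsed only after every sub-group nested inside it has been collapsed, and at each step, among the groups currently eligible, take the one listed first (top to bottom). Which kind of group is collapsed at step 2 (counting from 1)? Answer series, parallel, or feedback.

Step 1. collapse the loop (F1 forward, F2 return)
Step 2. reduce the parallel group F4, F5
Step 3. apply the feedback formula to F3, (F4+F5)
Step 4. combine [F1/(1+F1*F2)], [F3/(1+F3*(F4+F5))] in parallel
The group at step 2 is a parallel group.

Answer: parallel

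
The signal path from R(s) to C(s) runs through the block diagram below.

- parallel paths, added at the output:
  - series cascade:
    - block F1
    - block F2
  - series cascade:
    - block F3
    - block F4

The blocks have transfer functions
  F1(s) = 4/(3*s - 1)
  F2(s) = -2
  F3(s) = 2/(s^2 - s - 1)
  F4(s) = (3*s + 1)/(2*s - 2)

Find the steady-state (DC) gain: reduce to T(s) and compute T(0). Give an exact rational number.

Step 1: cascade F1, F2 -> (-8)/(3*s - 1)
Step 2: series reduction of F3, F4 -> (3*s + 1)/(s^3 - 2*s^2 + 1)
Step 3: combine (F1*F2), (F3*F4) in parallel -> (-8*s^3 + 25*s^2 - 9)/(3*s^4 - 7*s^3 + 2*s^2 + 3*s - 1)
The step-3 result is T(s). Setting s = 0: T(0) = -9/(-1) = 9.

Therefore the answer is 9.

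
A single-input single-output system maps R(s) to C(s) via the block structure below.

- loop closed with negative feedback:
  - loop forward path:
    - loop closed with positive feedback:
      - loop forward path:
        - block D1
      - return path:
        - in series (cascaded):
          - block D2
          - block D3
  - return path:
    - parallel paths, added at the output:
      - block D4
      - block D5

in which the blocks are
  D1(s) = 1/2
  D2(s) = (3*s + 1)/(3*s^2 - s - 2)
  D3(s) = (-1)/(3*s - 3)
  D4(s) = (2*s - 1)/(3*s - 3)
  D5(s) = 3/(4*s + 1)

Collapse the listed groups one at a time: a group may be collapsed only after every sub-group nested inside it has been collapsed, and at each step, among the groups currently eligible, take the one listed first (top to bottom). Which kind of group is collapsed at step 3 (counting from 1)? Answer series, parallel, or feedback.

Answer: parallel

Working:
[1] reduce the series chain D2, D3
[2] apply the feedback formula to D1, (D2*D3)
[3] reduce the parallel group D4, D5
[4] apply the feedback formula to [D1/(1-D1*(D2*D3))], (D4+D5)
Step 3: parallel.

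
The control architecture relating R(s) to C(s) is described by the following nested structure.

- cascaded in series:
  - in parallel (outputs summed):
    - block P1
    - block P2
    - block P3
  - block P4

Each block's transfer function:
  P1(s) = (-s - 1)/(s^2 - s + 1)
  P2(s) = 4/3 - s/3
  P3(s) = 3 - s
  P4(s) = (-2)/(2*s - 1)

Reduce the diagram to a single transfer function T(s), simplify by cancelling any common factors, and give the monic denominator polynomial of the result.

First reduce the diagram to T(s).

Step 1: reduce the parallel group P1, P2, P3 = (-4*s^3 + 17*s^2 - 20*s + 10)/(3*s^2 - 3*s + 3)
Step 2: combine (P1+P2+P3), P4 in series = (8*s^3 - 34*s^2 + 40*s - 20)/(6*s^3 - 9*s^2 + 9*s - 3)
Step 2 gives the fully reduced T(s), with no common factor left to cancel. The denominator's leading coefficient is 6, so divide each of its coefficients by 6 to get the monic form.

Answer: s^3 - 3*s^2/2 + 3*s/2 - 1/2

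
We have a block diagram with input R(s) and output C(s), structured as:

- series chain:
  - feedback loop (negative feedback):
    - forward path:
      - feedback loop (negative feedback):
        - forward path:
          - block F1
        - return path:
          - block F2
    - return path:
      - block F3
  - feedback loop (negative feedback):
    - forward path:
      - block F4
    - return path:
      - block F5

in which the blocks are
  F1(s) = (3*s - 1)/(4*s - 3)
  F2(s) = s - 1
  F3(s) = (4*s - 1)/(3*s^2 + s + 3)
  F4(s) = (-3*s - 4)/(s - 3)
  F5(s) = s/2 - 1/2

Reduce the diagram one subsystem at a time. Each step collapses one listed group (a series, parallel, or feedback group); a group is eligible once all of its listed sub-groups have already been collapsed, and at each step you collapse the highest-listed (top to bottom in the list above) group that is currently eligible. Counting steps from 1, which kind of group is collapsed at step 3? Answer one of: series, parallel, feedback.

[1] close the feedback loop around F1, F2
[2] reduce the feedback loop with forward [F1/(1+F1*F2)] and return F3
[3] feedback reduction of F4, F5
[4] reduce the series chain [[F1/(1+F1*F2)]/(1+[F1/(1+F1*F2)]*F3)], [F4/(1+F4*F5)]
At step 3 the group reduced is feedback.

Final answer: feedback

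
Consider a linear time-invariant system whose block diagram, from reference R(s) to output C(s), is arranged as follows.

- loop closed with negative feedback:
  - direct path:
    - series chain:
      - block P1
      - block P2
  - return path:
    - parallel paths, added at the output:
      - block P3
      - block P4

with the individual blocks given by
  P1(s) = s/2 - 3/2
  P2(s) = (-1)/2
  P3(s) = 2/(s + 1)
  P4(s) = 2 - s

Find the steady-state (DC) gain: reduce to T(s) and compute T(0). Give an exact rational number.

Answer: 3/16

Working:
Step 1. combine P1, P2 in series: 3/4 - s/4
Step 2. reduce the parallel group P3, P4: (-s^2 + s + 4)/(s + 1)
Step 3. apply the feedback formula to (P1*P2), (P3+P4): (-s^2 + 2*s + 3)/(s^3 - 4*s^2 + 3*s + 16)
Evaluating the step-3 result (the overall T(s)) at s = 0 gives T(0) = 3/16.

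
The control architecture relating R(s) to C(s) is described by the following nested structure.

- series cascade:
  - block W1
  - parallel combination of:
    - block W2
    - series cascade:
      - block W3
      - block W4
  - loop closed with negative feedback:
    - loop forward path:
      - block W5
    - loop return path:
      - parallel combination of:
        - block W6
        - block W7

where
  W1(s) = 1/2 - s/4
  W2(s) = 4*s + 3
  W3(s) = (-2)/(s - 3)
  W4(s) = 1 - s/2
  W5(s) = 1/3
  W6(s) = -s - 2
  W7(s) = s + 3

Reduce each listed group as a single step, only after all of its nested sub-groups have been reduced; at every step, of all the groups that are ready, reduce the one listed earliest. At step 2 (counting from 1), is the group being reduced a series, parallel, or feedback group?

Answer: parallel

Working:
Step 1. combine W3, W4 in series
Step 2. combine W2, (W3*W4) in parallel
Step 3. combine W6, W7 in parallel
Step 4. apply the feedback formula to W5, (W6+W7)
Step 5. combine W1, (W2+(W3*W4)), [W5/(1+W5*(W6+W7))] in series
Step 2 collapses a parallel group.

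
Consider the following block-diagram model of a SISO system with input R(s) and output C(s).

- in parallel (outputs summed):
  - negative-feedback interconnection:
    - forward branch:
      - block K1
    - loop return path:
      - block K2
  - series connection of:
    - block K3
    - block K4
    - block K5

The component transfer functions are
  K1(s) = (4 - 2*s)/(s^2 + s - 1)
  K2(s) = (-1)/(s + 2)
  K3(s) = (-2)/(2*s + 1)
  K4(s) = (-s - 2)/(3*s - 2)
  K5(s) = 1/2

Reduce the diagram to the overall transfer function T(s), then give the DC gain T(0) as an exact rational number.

Step 1. feedback reduction of K1, K2 gives (8 - 2*s^2)/(s^3 + 3*s^2 + 3*s - 6)
Step 2. series reduction of K3, K4, K5 gives (s + 2)/(6*s^2 - s - 2)
Step 3. parallel reduction of [K1/(1+K1*K2)], (K3*K4*K5) gives (-11*s^4 + 7*s^3 + 61*s^2 - 8*s - 28)/(6*s^5 + 17*s^4 + 13*s^3 - 45*s^2 + 12)
Step 3 gives the overall T(s). Then T(0) = -28/12 = -7/3.

Therefore the answer is -7/3.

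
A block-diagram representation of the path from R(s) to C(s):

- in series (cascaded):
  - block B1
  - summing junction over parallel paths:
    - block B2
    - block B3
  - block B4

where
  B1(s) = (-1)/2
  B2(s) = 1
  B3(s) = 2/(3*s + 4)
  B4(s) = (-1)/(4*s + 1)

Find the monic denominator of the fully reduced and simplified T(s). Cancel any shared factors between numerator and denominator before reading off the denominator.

Reducing step by step:

1. parallel reduction of B2, B3: (3*s + 6)/(3*s + 4)
2. series reduction of B1, (B2+B3), B4: (3*s + 6)/(24*s^2 + 38*s + 8)
No further cancellation is possible in the step-2 result, so that is T(s). Its denominator becomes monic after dividing by the leading coefficient 24.

Answer: s^2 + 19*s/12 + 1/3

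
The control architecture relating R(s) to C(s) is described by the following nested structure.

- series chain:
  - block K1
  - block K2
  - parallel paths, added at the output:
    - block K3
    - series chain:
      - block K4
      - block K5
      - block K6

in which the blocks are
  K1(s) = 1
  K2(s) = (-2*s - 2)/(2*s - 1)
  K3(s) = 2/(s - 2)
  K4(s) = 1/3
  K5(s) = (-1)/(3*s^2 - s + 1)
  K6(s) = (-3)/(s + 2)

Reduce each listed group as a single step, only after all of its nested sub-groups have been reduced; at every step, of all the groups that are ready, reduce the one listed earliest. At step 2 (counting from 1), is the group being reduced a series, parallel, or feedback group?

Reducing step by step:

Step 1. combine K4, K5, K6 in series
Step 2. combine K3, (K4*K5*K6) in parallel
Step 3. multiply K1, K2, (K3+(K4*K5*K6)) (series)
The group at step 2 is a parallel group.

Answer: parallel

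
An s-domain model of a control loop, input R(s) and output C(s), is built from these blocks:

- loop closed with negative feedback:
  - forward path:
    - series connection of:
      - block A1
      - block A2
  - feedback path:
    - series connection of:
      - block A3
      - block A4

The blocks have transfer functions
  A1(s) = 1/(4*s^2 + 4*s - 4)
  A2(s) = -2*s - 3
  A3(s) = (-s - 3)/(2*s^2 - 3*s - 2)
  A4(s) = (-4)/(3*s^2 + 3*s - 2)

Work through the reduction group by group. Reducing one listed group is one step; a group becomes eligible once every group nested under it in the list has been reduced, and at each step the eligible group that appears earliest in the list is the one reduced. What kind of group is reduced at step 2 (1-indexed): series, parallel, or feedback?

Step 1. cascade A1, A2
Step 2. combine A3, A4 in series
Step 3. feedback reduction of (A1*A2), (A3*A4)
The group at step 2 is a series group.

Answer: series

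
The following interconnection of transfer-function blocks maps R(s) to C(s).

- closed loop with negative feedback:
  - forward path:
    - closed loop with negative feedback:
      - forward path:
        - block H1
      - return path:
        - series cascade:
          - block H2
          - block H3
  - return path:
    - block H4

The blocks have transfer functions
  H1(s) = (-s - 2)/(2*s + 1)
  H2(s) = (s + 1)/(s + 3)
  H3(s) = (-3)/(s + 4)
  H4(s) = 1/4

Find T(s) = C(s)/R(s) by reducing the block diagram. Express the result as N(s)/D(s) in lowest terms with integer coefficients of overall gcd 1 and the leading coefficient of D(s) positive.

Step 1 - multiply H2, H3 (series): (-3*s - 3)/(s^2 + 7*s + 12)
Step 2 - apply the feedback formula to H1, (H2*H3): (-s^3 - 9*s^2 - 26*s - 24)/(2*s^3 + 18*s^2 + 40*s + 18)
Step 3 - collapse the loop ([H1/(1+H1*(H2*H3))] forward, H4 return): this yields T(s), and no further normalization is needed

Hence the answer: (-4*s^3 - 36*s^2 - 104*s - 96)/(7*s^3 + 63*s^2 + 134*s + 48)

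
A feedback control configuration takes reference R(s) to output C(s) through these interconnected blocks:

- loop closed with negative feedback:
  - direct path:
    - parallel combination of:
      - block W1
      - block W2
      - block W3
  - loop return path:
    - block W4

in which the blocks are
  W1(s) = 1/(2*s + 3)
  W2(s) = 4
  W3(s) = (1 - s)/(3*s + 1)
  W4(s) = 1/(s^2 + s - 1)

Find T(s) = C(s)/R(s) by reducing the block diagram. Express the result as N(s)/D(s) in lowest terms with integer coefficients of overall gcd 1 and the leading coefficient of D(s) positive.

1. reduce the parallel group W1, W2, W3; result (22*s^2 + 46*s + 16)/(6*s^2 + 11*s + 3)
2. collapse the loop ((W1+W2+W3) forward, W4 return), which is the overall transfer function T(s) = C(s)/R(s) in lowest terms

Final answer: (22*s^4 + 68*s^3 + 40*s^2 - 30*s - 16)/(6*s^4 + 17*s^3 + 30*s^2 + 38*s + 13)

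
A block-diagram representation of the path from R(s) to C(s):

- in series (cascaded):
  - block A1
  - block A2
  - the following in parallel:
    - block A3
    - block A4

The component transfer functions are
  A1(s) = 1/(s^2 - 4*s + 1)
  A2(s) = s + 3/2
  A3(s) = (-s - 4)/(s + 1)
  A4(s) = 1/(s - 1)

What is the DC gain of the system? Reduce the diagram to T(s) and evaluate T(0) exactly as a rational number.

First reduce the diagram to T(s).

[1] sum the parallel branches A3, A4: (-s^2 - 2*s + 5)/(s^2 - 1)
[2] combine A1, A2, (A3+A4) in series: (-2*s^3 - 7*s^2 + 4*s + 15)/(2*s^4 - 8*s^3 + 8*s - 2)
The step-2 result is T(s). Setting s = 0: T(0) = 15/(-2) = -15/2.

Answer: -15/2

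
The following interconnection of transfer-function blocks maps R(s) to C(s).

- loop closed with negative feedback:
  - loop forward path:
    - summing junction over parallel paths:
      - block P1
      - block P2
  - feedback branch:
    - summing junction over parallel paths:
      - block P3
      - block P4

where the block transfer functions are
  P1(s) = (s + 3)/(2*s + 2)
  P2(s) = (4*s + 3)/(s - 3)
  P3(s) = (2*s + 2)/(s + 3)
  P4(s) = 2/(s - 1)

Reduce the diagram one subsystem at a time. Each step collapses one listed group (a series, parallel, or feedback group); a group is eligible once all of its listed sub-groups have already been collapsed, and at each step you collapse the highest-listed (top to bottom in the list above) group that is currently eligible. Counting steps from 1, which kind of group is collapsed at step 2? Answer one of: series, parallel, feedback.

Reducing step by step:

1. sum the parallel branches P1, P2
2. parallel reduction of P3, P4
3. feedback reduction of (P1+P2), (P3+P4)
The group at step 2 is a parallel group.

Answer: parallel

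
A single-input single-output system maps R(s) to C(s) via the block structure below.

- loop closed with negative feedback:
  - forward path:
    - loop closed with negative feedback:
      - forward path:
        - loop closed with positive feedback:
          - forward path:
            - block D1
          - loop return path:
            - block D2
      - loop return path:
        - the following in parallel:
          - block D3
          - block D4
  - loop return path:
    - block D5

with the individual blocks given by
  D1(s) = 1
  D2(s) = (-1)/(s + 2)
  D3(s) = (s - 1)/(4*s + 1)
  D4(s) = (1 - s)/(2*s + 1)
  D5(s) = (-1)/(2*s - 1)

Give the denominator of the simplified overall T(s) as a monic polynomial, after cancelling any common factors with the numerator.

[1] apply the feedback formula to D1, D2 = (s + 2)/(s + 3)
[2] combine D3, D4 in parallel = (-2*s^2 + 2*s)/(8*s^2 + 6*s + 1)
[3] feedback reduction of [D1/(1-D1*D2)], (D3+D4) = (8*s^3 + 22*s^2 + 13*s + 2)/(6*s^3 + 28*s^2 + 23*s + 3)
[4] apply the feedback formula to [[D1/(1-D1*D2)]/(1+[D1/(1-D1*D2)]*(D3+D4))], D5 = (16*s^4 + 36*s^3 + 4*s^2 - 9*s - 2)/(12*s^4 + 42*s^3 - 4*s^2 - 30*s - 5)
That last expression is T(s), already simplified. Scaling its denominator by 1/12 (the reciprocal of the leading coefficient) yields the monic denominator.

Final answer: s^4 + 7*s^3/2 - s^2/3 - 5*s/2 - 5/12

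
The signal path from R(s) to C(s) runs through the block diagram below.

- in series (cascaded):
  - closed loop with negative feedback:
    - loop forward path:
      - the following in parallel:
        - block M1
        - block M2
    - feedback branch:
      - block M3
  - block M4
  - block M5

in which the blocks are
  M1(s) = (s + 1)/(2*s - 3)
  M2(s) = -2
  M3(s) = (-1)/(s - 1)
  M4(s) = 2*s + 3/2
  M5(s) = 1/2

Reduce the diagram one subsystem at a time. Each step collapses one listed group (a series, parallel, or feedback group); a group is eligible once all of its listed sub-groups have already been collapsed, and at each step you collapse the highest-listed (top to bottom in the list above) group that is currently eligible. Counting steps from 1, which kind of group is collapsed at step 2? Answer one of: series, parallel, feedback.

1. parallel reduction of M1, M2
2. feedback reduction of (M1+M2), M3
3. multiply [(M1+M2)/(1+(M1+M2)*M3)], M4, M5 (series)
So the answer for step 2 is feedback.

Final answer: feedback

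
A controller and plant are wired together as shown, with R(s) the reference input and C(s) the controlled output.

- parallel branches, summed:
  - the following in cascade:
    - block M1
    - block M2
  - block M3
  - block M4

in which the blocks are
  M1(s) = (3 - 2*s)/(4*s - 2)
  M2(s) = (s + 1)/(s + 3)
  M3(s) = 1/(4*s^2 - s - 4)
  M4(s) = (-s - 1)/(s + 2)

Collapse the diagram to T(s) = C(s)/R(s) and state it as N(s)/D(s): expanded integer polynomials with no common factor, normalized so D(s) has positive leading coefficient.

Answer: (-24*s^5 - 62*s^4 + 49*s^3 + 133*s^2 - 2*s - 60)/(16*s^5 + 68*s^4 + 22*s^3 - 134*s^2 - 44*s + 48)

Working:
Step 1 - cascade M1, M2 gives (-2*s^2 + s + 3)/(4*s^2 + 10*s - 6)
Step 2 - add (M1*M2), M3, M4 (parallel), which is the overall transfer function T(s) = C(s)/R(s) in lowest terms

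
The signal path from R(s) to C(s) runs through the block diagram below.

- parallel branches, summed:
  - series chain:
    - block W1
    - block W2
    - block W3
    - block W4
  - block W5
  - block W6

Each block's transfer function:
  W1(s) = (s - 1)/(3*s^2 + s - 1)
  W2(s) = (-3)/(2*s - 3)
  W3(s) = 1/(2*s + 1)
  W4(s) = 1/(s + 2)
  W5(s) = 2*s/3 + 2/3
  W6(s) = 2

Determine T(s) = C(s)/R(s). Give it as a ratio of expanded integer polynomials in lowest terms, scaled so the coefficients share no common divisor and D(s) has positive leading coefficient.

Reducing step by step:

[1] multiply W1, W2, W3, W4 (series) = (3 - 3*s)/(12*s^5 + 16*s^4 - 33*s^3 - 33*s^2 + 5*s + 6)
[2] add (W1*W2*W3*W4), W5, W6 (parallel), which is the overall transfer function T(s) = C(s)/R(s) in lowest terms

Answer: (24*s^6 + 128*s^5 + 62*s^4 - 330*s^3 - 254*s^2 + 43*s + 57)/(36*s^5 + 48*s^4 - 99*s^3 - 99*s^2 + 15*s + 18)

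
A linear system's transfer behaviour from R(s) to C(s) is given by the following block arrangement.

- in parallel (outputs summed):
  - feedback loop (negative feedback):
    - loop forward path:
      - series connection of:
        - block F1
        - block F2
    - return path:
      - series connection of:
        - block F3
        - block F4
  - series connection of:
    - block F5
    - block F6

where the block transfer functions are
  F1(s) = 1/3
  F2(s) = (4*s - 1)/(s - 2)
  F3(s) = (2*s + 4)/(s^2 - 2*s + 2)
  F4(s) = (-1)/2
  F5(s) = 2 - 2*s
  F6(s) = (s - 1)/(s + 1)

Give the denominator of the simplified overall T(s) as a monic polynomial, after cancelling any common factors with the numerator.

Reducing step by step:

[1] cascade F1, F2; result (4*s - 1)/(3*s - 6)
[2] reduce the series chain F3, F4; result (-s - 2)/(s^2 - 2*s + 2)
[3] collapse the loop ((F1*F2) forward, (F3*F4) return); result (4*s^3 - 9*s^2 + 10*s - 2)/(3*s^3 - 16*s^2 + 11*s - 10)
[4] multiply F5, F6 (series); result (-2*s^2 + 4*s - 2)/(s + 1)
[5] reduce the parallel group [(F1*F2)/(1+(F1*F2)*(F3*F4))], (F5*F6); result (-6*s^5 + 48*s^4 - 97*s^3 + 97*s^2 - 54*s + 18)/(3*s^4 - 13*s^3 - 5*s^2 + s - 10)
The result of step 5 is T(s) in lowest terms. Its denominator has leading coefficient 3; dividing the denominator through by 3 makes it monic.

Answer: s^4 - 13*s^3/3 - 5*s^2/3 + s/3 - 10/3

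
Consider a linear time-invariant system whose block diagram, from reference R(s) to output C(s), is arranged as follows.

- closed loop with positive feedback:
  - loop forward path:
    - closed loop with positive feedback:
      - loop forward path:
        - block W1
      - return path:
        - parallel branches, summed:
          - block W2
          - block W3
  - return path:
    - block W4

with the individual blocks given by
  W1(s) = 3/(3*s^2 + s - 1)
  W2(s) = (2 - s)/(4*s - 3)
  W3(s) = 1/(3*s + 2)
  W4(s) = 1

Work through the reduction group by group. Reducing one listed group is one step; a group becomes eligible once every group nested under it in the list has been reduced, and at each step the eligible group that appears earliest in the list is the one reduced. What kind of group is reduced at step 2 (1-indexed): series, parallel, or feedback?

Answer: feedback

Working:
1. parallel reduction of W2, W3
2. feedback reduction of W1, (W2+W3)
3. collapse the loop ([W1/(1-W1*(W2+W3))] forward, W4 return)
Step 2: feedback.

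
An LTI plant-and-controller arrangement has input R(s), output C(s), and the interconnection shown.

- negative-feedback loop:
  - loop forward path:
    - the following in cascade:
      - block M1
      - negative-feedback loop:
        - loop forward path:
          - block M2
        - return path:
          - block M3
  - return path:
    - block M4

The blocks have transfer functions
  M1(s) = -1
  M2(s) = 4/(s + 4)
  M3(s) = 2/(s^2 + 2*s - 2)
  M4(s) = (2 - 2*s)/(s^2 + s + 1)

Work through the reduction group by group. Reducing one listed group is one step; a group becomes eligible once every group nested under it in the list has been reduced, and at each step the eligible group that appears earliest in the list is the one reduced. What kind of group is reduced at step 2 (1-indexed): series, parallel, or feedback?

Answer: series

Working:
[1] reduce the feedback loop with forward M2 and return M3
[2] series reduction of M1, [M2/(1+M2*M3)]
[3] reduce the feedback loop with forward (M1*[M2/(1+M2*M3)]) and return M4
At step 2 the group reduced is series.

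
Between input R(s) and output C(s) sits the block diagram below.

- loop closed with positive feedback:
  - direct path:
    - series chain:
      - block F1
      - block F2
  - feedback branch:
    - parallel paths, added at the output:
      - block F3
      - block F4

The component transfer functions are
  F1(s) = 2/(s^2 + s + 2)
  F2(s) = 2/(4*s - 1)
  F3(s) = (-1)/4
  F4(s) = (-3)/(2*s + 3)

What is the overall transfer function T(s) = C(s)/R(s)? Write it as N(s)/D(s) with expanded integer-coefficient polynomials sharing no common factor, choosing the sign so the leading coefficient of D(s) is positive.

Reducing step by step:

Step 1. series reduction of F1, F2: 4/(4*s^3 + 3*s^2 + 7*s - 2)
Step 2. combine F3, F4 in parallel: (-2*s - 15)/(8*s + 12)
Step 3. reduce the feedback loop with forward (F1*F2) and return (F3+F4), which is the overall transfer function T(s) = C(s)/R(s) in lowest terms

Answer: (8*s + 12)/(8*s^4 + 18*s^3 + 23*s^2 + 19*s + 9)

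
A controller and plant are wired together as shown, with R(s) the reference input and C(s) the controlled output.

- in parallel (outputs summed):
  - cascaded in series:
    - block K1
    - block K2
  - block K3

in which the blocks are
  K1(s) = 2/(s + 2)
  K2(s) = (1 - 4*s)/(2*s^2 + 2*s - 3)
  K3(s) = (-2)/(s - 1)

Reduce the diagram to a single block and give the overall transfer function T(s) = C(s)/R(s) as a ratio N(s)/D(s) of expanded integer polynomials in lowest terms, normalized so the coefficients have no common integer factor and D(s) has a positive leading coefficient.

[1] multiply K1, K2 (series) gives (2 - 8*s)/(2*s^3 + 6*s^2 + s - 6)
[2] reduce the parallel group (K1*K2), K3 - this is the overall T(s), already in the required normalized form

Therefore the answer is (-4*s^3 - 20*s^2 + 8*s + 10)/(2*s^4 + 4*s^3 - 5*s^2 - 7*s + 6).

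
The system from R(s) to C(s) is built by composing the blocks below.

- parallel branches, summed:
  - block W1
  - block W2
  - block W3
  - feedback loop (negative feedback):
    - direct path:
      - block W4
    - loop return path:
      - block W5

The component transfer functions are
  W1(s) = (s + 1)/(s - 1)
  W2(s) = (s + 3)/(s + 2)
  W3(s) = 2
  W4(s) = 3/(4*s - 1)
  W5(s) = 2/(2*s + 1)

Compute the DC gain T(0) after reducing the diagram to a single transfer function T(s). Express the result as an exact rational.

Step 1 - close the feedback loop around W4, W5 gives (6*s + 3)/(8*s^2 + 2*s + 5)
Step 2 - parallel reduction of W1, W2, W3, [W4/(1+W4*W5)] gives (32*s^4 + 70*s^3 + 3*s^2 + 16*s - 31)/(8*s^4 + 10*s^3 - 9*s^2 + s - 10)
The step-2 result is T(s). Setting s = 0: T(0) = -31/(-10) = 31/10.

Therefore the answer is 31/10.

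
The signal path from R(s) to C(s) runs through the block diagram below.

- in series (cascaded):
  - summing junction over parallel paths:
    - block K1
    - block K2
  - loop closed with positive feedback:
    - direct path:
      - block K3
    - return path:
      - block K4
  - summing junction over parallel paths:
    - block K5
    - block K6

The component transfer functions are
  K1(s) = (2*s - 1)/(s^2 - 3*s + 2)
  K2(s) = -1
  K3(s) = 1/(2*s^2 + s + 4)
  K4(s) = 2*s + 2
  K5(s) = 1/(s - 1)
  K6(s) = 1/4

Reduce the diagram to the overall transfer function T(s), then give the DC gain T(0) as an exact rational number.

First reduce the diagram to T(s).

(1) reduce the parallel group K1, K2, giving (-s^2 + 5*s - 3)/(s^2 - 3*s + 2)
(2) apply the feedback formula to K3, K4, giving 1/(2*s^2 - s + 2)
(3) combine K5, K6 in parallel, giving (s + 3)/(4*s - 4)
(4) multiply (K1+K2), [K3/(1-K3*K4)], (K5+K6) (series), giving (-s^3 + 2*s^2 + 12*s - 9)/(8*s^5 - 36*s^4 + 64*s^3 - 68*s^2 + 48*s - 16)
Step 4 gives the overall T(s). Then T(0) = -9/(-16) = 9/16.

Answer: 9/16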